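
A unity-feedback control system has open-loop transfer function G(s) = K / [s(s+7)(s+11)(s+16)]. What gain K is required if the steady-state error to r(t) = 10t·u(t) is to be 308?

One free integrator in G(s): this is a type 1 system.
K_v = lim_{s→0} s·G(s) = K / (7·11·16) = (1/1232)·K.
e_ss = 10/K_v = 308 ⇒ K_v = 5/154 ⇒ K = (5/154)/(1/1232) = 40.

40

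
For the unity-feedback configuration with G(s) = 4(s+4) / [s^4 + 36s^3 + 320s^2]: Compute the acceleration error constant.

0.05

The denominator has no term below 320s^2 — 2 poles at s=0, type 2.
K_a = lim_{s→0} s^2·G(s) = 4·4 / 320 = 0.05.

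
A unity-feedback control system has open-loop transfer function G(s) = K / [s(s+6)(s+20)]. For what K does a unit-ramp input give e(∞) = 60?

G(s) has one factor of s in the denominator, so the system is type 1.
K_v = lim_{s→0} s·G(s) = K / (6·20) = (1/120)·K.
e_ss = 1/K_v = 60 ⇒ K_v = 1/60 ⇒ K = (1/60)/(1/120) = 2.

2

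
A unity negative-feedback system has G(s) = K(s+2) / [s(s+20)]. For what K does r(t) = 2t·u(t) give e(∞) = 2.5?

G(s) has one factor of s in the denominator, so the system is type 1.
K_v = lim_{s→0} s·G(s) = K·2 / (20) = 0.1·K.
e_ss = 2/K_v = 2.5 ⇒ K_v = 0.8 ⇒ K = 0.8/0.1 = 8.

8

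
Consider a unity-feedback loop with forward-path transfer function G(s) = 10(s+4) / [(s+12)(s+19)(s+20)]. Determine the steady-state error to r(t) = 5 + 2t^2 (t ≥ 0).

The open loop has no poles at the origin → type 0 system. Taking each input component in turn:
  • 5: e_ss = 5/(1+K_p) with K_p=1/114 → 114/23.
  • 2t^2: a type-0 system cannot track it, e_ss → ∞.
The unbounded component dominates.

infinity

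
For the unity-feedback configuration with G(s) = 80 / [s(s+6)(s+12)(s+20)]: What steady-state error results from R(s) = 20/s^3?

System type = 1 (one pole at s=0).
For a type-1 system K_a = 0, so e_ss to a parabolic input is unbounded.

infinity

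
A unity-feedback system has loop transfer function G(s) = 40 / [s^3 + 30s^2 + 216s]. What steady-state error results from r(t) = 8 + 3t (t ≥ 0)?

16.2

Lowest-order denominator term is 216s, so the open loop has 1 pole at the origin → type 1 system. By superposition:
  • 8: tracked with zero error.
  • 3t: e_ss = 3/K_v with K_v=5/27 → 16.2.
Total e_ss = 16.2.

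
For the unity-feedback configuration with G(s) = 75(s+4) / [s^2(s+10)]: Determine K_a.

30

The open loop has two poles at the origin → type 2 system.
K_a = lim_{s→0} s^2·G(s) = 75·4 / (10) = 30.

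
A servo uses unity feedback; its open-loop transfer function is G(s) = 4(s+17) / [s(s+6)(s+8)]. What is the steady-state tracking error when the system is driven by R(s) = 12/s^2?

G(s) has one factor of s in the denominator, so the system is type 1.
K_v = lim_{s→0} s·G(s) = 4·17 / (6·8) = 17/12.
e_ss = 12/K_v = 12/(17/12) = 144/17.

144/17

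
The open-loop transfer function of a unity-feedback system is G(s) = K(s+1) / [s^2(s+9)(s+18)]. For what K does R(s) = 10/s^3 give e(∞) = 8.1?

System type = 2 (two poles at s=0).
K_a = lim_{s→0} s^2·G(s) = K·1 / (9·18) = (1/162)·K.
e_ss = 10/K_a = 8.1 ⇒ K_a = 100/81 ⇒ K = (100/81)/(1/162) = 200.

200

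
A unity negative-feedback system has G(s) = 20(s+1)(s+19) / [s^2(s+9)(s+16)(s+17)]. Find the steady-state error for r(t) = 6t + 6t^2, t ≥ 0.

G(s) has two factors of s in the denominator, so the system is type 2. Taking each input component in turn:
  • 6t: tracked with zero error.
  • 6t^2: e_ss = 12/K_a with K_a=95/612 → 7344/95.
Total e_ss = 7344/95.

7344/95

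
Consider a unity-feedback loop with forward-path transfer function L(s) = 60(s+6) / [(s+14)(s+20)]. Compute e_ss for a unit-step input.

The open loop has no poles at the origin → type 0 system.
K_p = lim_{s→0} L(s) = 60·6 / (14·20) = 9/7.
e_ss = 1/(1 + K_p) = 1/(16/7) = 0.4375.

0.4375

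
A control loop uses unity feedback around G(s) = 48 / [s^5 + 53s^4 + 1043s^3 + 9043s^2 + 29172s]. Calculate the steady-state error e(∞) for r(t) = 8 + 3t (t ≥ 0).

1823.25

The denominator has no term below 29172s — 1 pole at s=0, type 1. By superposition:
  • 8: tracked with zero error.
  • 3t: e_ss = 3/K_v with K_v=4/2431 → 1823.25.
Total e_ss = 1823.25.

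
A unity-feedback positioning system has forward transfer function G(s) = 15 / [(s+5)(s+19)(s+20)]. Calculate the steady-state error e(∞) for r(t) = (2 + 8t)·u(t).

No free integrators in G(s): this is a type 0 system. By superposition:
  • 2: e_ss = 2/(1+K_p) with K_p=3/380 → 760/383.
  • 8t: a type-0 system cannot track it, e_ss → ∞.
The unbounded component dominates.

infinity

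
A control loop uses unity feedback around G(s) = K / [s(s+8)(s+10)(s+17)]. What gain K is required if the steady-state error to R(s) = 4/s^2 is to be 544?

10

G(s) has one factor of s in the denominator, so the system is type 1.
K_v = lim_{s→0} s·G(s) = K / (8·10·17) = (1/1360)·K.
e_ss = 4/K_v = 544 ⇒ K_v = 1/136 ⇒ K = (1/136)/(1/1360) = 10.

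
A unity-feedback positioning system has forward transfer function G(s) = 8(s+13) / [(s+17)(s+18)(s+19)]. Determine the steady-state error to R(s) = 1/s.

The open loop has no poles at the origin → type 0 system.
K_p = lim_{s→0} G(s) = 8·13 / (17·18·19) = 52/2907.
e_ss = 1/(1 + K_p) = 1/(2959/2907) = 2907/2959.

2907/2959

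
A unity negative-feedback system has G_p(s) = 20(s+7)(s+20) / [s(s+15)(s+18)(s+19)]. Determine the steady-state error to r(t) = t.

513/280

G_p(s) has one factor of s in the denominator, so the system is type 1.
K_v = lim_{s→0} s·G_p(s) = 20·7·20 / (15·18·19) = 280/513.
e_ss = 1/K_v = 1/(280/513) = 513/280.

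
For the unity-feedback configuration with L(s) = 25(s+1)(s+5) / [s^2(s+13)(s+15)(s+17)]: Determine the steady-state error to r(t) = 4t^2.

212.16

System type = 2 (two poles at s=0).
K_a = lim_{s→0} s^2·L(s) = 25·1·5 / (13·15·17) = 25/663.
r(t) = 4t^2 gives R(s) = 8/s^3.
e_ss = 8/K_a = 8/(25/663) = 212.16.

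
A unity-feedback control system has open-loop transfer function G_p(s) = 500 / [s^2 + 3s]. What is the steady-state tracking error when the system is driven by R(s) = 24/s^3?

infinity

Factoring s from the denominator leaves a polynomial with constant term 3, so the system is type 1.
K_a = lim_{s→0} s^2·G_p(s) = 0; the steady-state error to this parabolic input grows without bound.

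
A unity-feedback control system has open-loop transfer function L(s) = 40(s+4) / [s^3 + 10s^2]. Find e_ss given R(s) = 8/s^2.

Lowest-order denominator term is 10s^2, so the open loop has 2 poles at the origin → type 2 system.
K_v = ∞ for a type-2 system; e_ss to a ramp is zero.

0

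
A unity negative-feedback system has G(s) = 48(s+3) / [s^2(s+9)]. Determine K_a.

16

System type = 2 (two poles at s=0).
K_a = lim_{s→0} s^2·G(s) = 48·3 / (9) = 16.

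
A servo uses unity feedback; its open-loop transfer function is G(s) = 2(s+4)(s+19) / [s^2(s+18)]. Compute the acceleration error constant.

System type = 2 (two poles at s=0).
K_a = lim_{s→0} s^2·G(s) = 2·4·19 / (18) = 76/9.

76/9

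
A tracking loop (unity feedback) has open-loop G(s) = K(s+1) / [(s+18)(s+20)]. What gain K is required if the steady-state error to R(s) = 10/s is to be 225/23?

G(s) has no factors of s in the denominator, so the system is type 0.
K_p = lim_{s→0} G(s) = K·1 / (18·20) = (1/360)·K.
e_ss = 10/(1 + K_p) = 225/23 ⇒ 1 + (1/360)·K = 46/45 ⇒ K = 8.

8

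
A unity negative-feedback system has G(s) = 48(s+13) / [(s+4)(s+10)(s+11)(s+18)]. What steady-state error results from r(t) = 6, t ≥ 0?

System type = 0 (no poles at s=0).
K_p = lim_{s→0} G(s) = 48·13 / (4·10·11·18) = 13/165.
e_ss = 6/(1 + K_p) = 6/(178/165) = 495/89.

495/89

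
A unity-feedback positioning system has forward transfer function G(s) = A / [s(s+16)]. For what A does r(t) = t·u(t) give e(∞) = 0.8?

20

G(s) has one factor of s in the denominator, so the system is type 1.
K_v = lim_{s→0} s·G(s) = A / (16) = 0.0625·A.
e_ss = 1/K_v = 0.8 ⇒ K_v = 1.25 ⇒ A = 1.25/0.0625 = 20.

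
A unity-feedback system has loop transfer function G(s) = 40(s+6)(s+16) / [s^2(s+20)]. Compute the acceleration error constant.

System type = 2 (two poles at s=0).
K_a = lim_{s→0} s^2·G(s) = 40·6·16 / (20) = 192.

192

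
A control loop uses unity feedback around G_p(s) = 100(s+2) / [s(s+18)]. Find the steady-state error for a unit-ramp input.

G_p(s) has one factor of s in the denominator, so the system is type 1.
K_v = lim_{s→0} s·G_p(s) = 100·2 / (18) = 100/9.
e_ss = 1/K_v = 1/(100/9) = 0.09.

0.09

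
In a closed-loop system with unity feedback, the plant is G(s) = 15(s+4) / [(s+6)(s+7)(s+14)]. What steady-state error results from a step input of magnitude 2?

49/27

The open loop has no poles at the origin → type 0 system.
K_p = lim_{s→0} G(s) = 15·4 / (6·7·14) = 5/49.
e_ss = 2/(1 + K_p) = 2/(54/49) = 49/27.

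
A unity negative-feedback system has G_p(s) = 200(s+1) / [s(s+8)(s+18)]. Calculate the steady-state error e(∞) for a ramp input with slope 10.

7.2

The open loop has one pole at the origin → type 1 system.
K_v = lim_{s→0} s·G_p(s) = 200·1 / (8·18) = 25/18.
e_ss = 10/K_v = 10/(25/18) = 7.2.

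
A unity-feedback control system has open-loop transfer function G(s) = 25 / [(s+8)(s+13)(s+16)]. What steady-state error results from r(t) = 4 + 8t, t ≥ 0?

The open loop has no poles at the origin → type 0 system. Treating each term separately:
  • 4: e_ss = 4/(1+K_p) with K_p=25/1664 → 6656/1689.
  • 8t: a type-0 system cannot track it, e_ss → ∞.
The unbounded component dominates.

infinity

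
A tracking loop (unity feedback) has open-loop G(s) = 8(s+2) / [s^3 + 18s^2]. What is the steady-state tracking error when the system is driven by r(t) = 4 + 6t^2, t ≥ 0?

The denominator has no term below 18s^2 — 2 poles at s=0, type 2. Taking each input component in turn:
  • 4: tracked with zero error.
  • 6t^2: e_ss = 12/K_a with K_a=8/9 → 13.5.
Total e_ss = 13.5.

13.5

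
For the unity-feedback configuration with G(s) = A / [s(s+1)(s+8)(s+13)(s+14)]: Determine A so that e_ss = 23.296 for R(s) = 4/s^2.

250

System type = 1 (one pole at s=0).
K_v = lim_{s→0} s·G(s) = A / (1·8·13·14) = (1/1456)·A.
e_ss = 4/K_v = 23.296 ⇒ K_v = 125/728 ⇒ A = (125/728)/(1/1456) = 250.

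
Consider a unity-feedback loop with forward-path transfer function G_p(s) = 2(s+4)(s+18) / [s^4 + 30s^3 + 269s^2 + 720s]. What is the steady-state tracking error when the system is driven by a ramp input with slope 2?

10

The denominator has no term below 720s — 1 pole at s=0, type 1.
K_v = lim_{s→0} s·G_p(s) = 2·4·18 / 720 = 0.2.
e_ss = 2/K_v = 2/0.2 = 10.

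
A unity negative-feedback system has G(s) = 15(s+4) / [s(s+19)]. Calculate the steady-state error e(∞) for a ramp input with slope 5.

19/12

System type = 1 (one pole at s=0).
K_v = lim_{s→0} s·G(s) = 15·4 / (19) = 60/19.
e_ss = 5/K_v = 5/(60/19) = 19/12.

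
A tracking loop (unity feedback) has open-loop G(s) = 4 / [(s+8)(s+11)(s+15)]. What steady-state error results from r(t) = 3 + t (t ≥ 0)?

infinity

G(s) has no factors of s in the denominator, so the system is type 0. Treating each term separately:
  • 3: e_ss = 3/(1+K_p) with K_p=1/330 → 990/331.
  • t: a type-0 system cannot track it, e_ss → ∞.
The unbounded component dominates.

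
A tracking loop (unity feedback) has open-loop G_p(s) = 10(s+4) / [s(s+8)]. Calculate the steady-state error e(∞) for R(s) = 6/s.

0

G_p(s) has one factor of s in the denominator, so the system is type 1.
A type-1 system has K_p = ∞, so it tracks a step input with zero steady-state error.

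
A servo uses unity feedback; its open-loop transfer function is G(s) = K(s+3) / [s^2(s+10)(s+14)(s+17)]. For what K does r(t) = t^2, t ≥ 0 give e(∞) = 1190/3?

4

G(s) has two factors of s in the denominator, so the system is type 2.
K_a = lim_{s→0} s^2·G(s) = K·3 / (10·14·17) = (3/2380)·K.
e_ss = 2/K_a = 1190/3 ⇒ K_a = 3/595 ⇒ K = (3/595)/(3/2380) = 4.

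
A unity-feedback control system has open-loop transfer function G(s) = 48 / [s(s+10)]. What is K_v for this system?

The open loop has one pole at the origin → type 1 system.
K_v = lim_{s→0} s·G(s) = 48 / (10) = 4.8.

4.8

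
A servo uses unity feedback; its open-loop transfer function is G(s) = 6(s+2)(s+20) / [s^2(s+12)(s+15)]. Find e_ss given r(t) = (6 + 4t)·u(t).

The open loop has two poles at the origin → type 2 system. Treating each term separately:
  • 6: tracked with zero error.
  • 4t: tracked with zero error.
Total e_ss = 0.

0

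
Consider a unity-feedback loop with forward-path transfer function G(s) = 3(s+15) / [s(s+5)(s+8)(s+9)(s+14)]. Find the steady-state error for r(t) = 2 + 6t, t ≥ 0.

672

System type = 1 (one pole at s=0). Taking each input component in turn:
  • 2: tracked with zero error.
  • 6t: e_ss = 6/K_v with K_v=1/112 → 672.
Total e_ss = 672.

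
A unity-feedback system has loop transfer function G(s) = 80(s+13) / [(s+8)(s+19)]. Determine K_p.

130/19

No free integrators in G(s): this is a type 0 system.
K_p = lim_{s→0} G(s) = 80·13 / (8·19) = 130/19.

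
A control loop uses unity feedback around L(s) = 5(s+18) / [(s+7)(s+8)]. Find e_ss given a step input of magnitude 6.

168/73

L(s) has no factors of s in the denominator, so the system is type 0.
K_p = lim_{s→0} L(s) = 5·18 / (7·8) = 45/28.
e_ss = 6/(1 + K_p) = 6/(73/28) = 168/73.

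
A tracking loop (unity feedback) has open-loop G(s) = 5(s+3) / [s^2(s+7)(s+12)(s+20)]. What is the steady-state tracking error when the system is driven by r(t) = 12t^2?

G(s) has two factors of s in the denominator, so the system is type 2.
K_a = lim_{s→0} s^2·G(s) = 5·3 / (7·12·20) = 1/112.
r(t) = 12t^2 gives R(s) = 24/s^3.
e_ss = 24/K_a = 24/(1/112) = 2688.

2688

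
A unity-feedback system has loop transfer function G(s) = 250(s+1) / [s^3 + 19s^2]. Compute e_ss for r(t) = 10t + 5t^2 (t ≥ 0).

0.76

Lowest-order denominator term is 19s^2, so the open loop has 2 poles at the origin → type 2 system. Taking each input component in turn:
  • 10t: tracked with zero error.
  • 5t^2: e_ss = 10/K_a with K_a=250/19 → 0.76.
Total e_ss = 0.76.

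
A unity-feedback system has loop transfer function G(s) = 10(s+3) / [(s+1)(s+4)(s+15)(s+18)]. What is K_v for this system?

0

System type = 0 (no poles at s=0).
K_v = lim_{s→0} s·G(s) = 0 (the extra factor of s kills the finite limit).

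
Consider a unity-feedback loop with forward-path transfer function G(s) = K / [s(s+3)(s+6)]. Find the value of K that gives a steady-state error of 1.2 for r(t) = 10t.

150

The open loop has one pole at the origin → type 1 system.
K_v = lim_{s→0} s·G(s) = K / (3·6) = (1/18)·K.
e_ss = 10/K_v = 1.2 ⇒ K_v = 25/3 ⇒ K = (25/3)/(1/18) = 150.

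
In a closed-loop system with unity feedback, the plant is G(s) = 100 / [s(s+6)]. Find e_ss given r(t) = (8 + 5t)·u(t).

0.3

One free integrator in G(s): this is a type 1 system. Treating each term separately:
  • 8: tracked with zero error.
  • 5t: e_ss = 5/K_v with K_v=50/3 → 0.3.
Total e_ss = 0.3.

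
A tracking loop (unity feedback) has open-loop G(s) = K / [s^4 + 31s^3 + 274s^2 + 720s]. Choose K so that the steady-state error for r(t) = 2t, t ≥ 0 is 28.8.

The denominator has no term below 720s — 1 pole at s=0, type 1.
K_v = lim_{s→0} s·G(s) = K / 720 = (1/720)·K.
e_ss = 2/K_v = 28.8 ⇒ K_v = 5/72 ⇒ K = (5/72)/(1/720) = 50.

50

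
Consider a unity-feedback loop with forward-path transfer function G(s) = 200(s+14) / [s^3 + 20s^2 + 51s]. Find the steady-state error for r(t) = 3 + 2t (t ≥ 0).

51/1400

Factoring s from the denominator leaves a polynomial with constant term 51, so the system is type 1. Treating each term separately:
  • 3: tracked with zero error.
  • 2t: e_ss = 2/K_v with K_v=2800/51 → 51/1400.
Total e_ss = 51/1400.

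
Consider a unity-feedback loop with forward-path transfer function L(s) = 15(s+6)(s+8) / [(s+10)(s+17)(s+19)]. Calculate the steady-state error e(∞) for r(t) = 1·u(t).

323/395

L(s) has no factors of s in the denominator, so the system is type 0.
K_p = lim_{s→0} L(s) = 15·6·8 / (10·17·19) = 72/323.
e_ss = 1/(1 + K_p) = 1/(395/323) = 323/395.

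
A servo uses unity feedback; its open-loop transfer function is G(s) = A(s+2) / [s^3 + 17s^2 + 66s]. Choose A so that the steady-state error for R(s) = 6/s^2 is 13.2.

15

The denominator has no term below 66s — 1 pole at s=0, type 1.
K_v = lim_{s→0} s·G(s) = A·2 / 66 = (1/33)·A.
e_ss = 6/K_v = 13.2 ⇒ K_v = 5/11 ⇒ A = (5/11)/(1/33) = 15.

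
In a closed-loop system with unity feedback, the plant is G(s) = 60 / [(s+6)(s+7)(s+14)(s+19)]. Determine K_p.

5/931

G(s) has no factors of s in the denominator, so the system is type 0.
K_p = lim_{s→0} G(s) = 60 / (6·7·14·19) = 5/931.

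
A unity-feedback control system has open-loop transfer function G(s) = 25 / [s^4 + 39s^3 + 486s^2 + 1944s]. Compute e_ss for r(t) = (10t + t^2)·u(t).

infinity

Lowest-order denominator term is 1944s, so the open loop has 1 pole at the origin → type 1 system. Treating each term separately:
  • 10t: e_ss = 10/K_v with K_v=25/1944 → 777.6.
  • t^2: a type-1 system cannot track it, e_ss → ∞.
The unbounded component dominates.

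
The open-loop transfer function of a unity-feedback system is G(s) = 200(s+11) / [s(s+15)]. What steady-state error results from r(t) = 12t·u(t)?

System type = 1 (one pole at s=0).
K_v = lim_{s→0} s·G(s) = 200·11 / (15) = 440/3.
e_ss = 12/K_v = 12/(440/3) = 9/110.

9/110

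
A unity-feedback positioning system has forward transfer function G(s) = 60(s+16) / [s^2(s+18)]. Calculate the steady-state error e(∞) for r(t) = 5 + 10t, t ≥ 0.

Two free integrators in G(s): this is a type 2 system. Treating each term separately:
  • 5: tracked with zero error.
  • 10t: tracked with zero error.
Total e_ss = 0.

0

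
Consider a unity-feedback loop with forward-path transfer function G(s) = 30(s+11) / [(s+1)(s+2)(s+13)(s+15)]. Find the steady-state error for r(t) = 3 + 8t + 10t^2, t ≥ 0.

infinity

G(s) has no factors of s in the denominator, so the system is type 0. By superposition:
  • 3: e_ss = 3/(1+K_p) with K_p=11/13 → 1.625.
  • 8t: a type-0 system cannot track it, e_ss → ∞.
  • 10t^2: a type-0 system cannot track it, e_ss → ∞.
The unbounded component dominates.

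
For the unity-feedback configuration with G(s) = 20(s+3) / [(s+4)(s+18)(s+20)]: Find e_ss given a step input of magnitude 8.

7.68

The open loop has no poles at the origin → type 0 system.
K_p = lim_{s→0} G(s) = 20·3 / (4·18·20) = 1/24.
e_ss = 8/(1 + K_p) = 8/(25/24) = 7.68.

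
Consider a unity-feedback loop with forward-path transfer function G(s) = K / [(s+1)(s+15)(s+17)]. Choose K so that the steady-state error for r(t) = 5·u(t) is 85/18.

15

The open loop has no poles at the origin → type 0 system.
K_p = lim_{s→0} G(s) = K / (1·15·17) = (1/255)·K.
e_ss = 5/(1 + K_p) = 85/18 ⇒ 1 + (1/255)·K = 18/17 ⇒ K = 15.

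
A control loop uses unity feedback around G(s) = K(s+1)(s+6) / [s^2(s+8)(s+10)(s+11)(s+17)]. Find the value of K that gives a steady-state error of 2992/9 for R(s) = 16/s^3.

G(s) has two factors of s in the denominator, so the system is type 2.
K_a = lim_{s→0} s^2·G(s) = K·1·6 / (8·10·11·17) = (3/7480)·K.
e_ss = 16/K_a = 2992/9 ⇒ K_a = 9/187 ⇒ K = (9/187)/(3/7480) = 120.

120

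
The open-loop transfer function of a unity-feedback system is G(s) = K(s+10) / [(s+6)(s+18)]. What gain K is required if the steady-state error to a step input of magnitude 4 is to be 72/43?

15

No free integrators in G(s): this is a type 0 system.
K_p = lim_{s→0} G(s) = K·10 / (6·18) = (5/54)·K.
e_ss = 4/(1 + K_p) = 72/43 ⇒ 1 + (5/54)·K = 43/18 ⇒ K = 15.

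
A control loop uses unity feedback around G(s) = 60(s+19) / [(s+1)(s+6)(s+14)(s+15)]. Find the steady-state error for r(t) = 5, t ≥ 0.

2.625

The open loop has no poles at the origin → type 0 system.
K_p = lim_{s→0} G(s) = 60·19 / (1·6·14·15) = 19/21.
e_ss = 5/(1 + K_p) = 5/(40/21) = 2.625.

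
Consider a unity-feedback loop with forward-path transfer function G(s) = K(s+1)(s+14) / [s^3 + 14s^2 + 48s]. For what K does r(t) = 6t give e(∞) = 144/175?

The denominator has no term below 48s — 1 pole at s=0, type 1.
K_v = lim_{s→0} s·G(s) = K·1·14 / 48 = (7/24)·K.
e_ss = 6/K_v = 144/175 ⇒ K_v = 175/24 ⇒ K = (175/24)/(7/24) = 25.

25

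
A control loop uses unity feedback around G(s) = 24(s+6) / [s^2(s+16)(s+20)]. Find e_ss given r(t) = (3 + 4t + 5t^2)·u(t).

200/9

G(s) has two factors of s in the denominator, so the system is type 2. Taking each input component in turn:
  • 3: tracked with zero error.
  • 4t: tracked with zero error.
  • 5t^2: e_ss = 10/K_a with K_a=0.45 → 200/9.
Total e_ss = 200/9.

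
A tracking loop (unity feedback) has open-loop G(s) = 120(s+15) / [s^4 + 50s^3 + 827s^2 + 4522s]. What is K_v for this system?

The denominator has no term below 4522s — 1 pole at s=0, type 1.
K_v = lim_{s→0} s·G(s) = 120·15 / 4522 = 900/2261.

900/2261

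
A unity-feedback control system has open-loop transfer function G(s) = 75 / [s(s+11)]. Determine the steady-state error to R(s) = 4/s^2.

44/75

The open loop has one pole at the origin → type 1 system.
K_v = lim_{s→0} s·G(s) = 75 / (11) = 75/11.
e_ss = 4/K_v = 4/(75/11) = 44/75.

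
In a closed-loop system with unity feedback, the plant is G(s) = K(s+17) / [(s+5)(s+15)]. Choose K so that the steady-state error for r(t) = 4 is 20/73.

60

No free integrators in G(s): this is a type 0 system.
K_p = lim_{s→0} G(s) = K·17 / (5·15) = (17/75)·K.
e_ss = 4/(1 + K_p) = 20/73 ⇒ 1 + (17/75)·K = 14.6 ⇒ K = 60.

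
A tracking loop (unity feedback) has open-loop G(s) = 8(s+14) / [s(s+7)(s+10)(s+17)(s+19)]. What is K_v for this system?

8/1615

System type = 1 (one pole at s=0).
K_v = lim_{s→0} s·G(s) = 8·14 / (7·10·17·19) = 8/1615.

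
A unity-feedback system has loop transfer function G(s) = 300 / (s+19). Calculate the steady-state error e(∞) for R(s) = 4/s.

G(s) has no factors of s in the denominator, so the system is type 0.
K_p = lim_{s→0} G(s) = 300 / (19) = 300/19.
e_ss = 4/(1 + K_p) = 4/(319/19) = 76/319.

76/319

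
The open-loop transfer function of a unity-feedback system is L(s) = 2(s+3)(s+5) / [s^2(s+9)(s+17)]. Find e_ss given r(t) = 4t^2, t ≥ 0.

System type = 2 (two poles at s=0).
K_a = lim_{s→0} s^2·L(s) = 2·3·5 / (9·17) = 10/51.
r(t) = 4t^2 gives R(s) = 8/s^3.
e_ss = 8/K_a = 8/(10/51) = 40.8.

40.8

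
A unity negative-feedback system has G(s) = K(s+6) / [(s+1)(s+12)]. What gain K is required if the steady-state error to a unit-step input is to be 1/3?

4

No free integrators in G(s): this is a type 0 system.
K_p = lim_{s→0} G(s) = K·6 / (1·12) = 0.5·K.
e_ss = 1/(1 + K_p) = 1/3 ⇒ 1 + 0.5·K = 3 ⇒ K = 4.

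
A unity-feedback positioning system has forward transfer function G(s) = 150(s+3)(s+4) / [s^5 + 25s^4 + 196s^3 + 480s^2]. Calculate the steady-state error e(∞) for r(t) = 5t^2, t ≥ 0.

The denominator has no term below 480s^2 — 2 poles at s=0, type 2.
K_a = lim_{s→0} s^2·G(s) = 150·3·4 / 480 = 3.75.
r(t) = 5t^2 gives R(s) = 10/s^3.
e_ss = 10/K_a = 10/3.75 = 8/3.

8/3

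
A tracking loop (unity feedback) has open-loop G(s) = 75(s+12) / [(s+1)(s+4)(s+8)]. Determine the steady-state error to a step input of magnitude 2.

16/233

G(s) has no factors of s in the denominator, so the system is type 0.
K_p = lim_{s→0} G(s) = 75·12 / (1·4·8) = 28.125.
e_ss = 2/(1 + K_p) = 2/29.125 = 16/233.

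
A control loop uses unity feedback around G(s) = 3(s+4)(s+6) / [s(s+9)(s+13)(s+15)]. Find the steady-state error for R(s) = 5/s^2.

121.875

System type = 1 (one pole at s=0).
K_v = lim_{s→0} s·G(s) = 3·4·6 / (9·13·15) = 8/195.
e_ss = 5/K_v = 5/(8/195) = 121.875.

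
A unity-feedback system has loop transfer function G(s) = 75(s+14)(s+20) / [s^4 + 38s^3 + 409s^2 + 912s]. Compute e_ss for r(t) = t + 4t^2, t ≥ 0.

The denominator has no term below 912s — 1 pole at s=0, type 1. By superposition:
  • t: e_ss = 1/K_v with K_v=875/38 → 38/875.
  • 4t^2: a type-1 system cannot track it, e_ss → ∞.
The unbounded component dominates.

infinity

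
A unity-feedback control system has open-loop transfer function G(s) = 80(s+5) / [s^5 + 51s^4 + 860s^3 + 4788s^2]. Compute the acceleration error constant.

100/1197

The denominator has no term below 4788s^2 — 2 poles at s=0, type 2.
K_a = lim_{s→0} s^2·G(s) = 80·5 / 4788 = 100/1197.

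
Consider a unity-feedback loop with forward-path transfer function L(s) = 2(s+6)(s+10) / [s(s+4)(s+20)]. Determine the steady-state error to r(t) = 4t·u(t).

8/3

One free integrator in L(s): this is a type 1 system.
K_v = lim_{s→0} s·L(s) = 2·6·10 / (4·20) = 1.5.
e_ss = 4/K_v = 4/1.5 = 8/3.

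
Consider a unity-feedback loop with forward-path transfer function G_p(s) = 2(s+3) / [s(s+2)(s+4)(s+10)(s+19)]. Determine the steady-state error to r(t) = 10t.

7600/3

One free integrator in G_p(s): this is a type 1 system.
K_v = lim_{s→0} s·G_p(s) = 2·3 / (2·4·10·19) = 3/760.
e_ss = 10/K_v = 10/(3/760) = 7600/3.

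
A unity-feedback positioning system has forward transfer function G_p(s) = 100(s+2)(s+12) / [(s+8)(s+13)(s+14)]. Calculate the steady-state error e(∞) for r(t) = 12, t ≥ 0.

No free integrators in G_p(s): this is a type 0 system.
K_p = lim_{s→0} G_p(s) = 100·2·12 / (8·13·14) = 150/91.
e_ss = 12/(1 + K_p) = 12/(241/91) = 1092/241.

1092/241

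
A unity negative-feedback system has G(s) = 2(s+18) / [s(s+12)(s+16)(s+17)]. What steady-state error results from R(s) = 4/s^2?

One free integrator in G(s): this is a type 1 system.
K_v = lim_{s→0} s·G(s) = 2·18 / (12·16·17) = 3/272.
e_ss = 4/K_v = 4/(3/272) = 1088/3.

1088/3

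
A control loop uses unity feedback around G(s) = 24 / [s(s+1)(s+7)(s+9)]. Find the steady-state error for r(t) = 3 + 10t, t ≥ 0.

26.25

G(s) has one factor of s in the denominator, so the system is type 1. Taking each input component in turn:
  • 3: tracked with zero error.
  • 10t: e_ss = 10/K_v with K_v=8/21 → 26.25.
Total e_ss = 26.25.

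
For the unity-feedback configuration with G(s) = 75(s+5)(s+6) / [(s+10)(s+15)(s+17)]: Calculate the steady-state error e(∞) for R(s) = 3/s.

51/32

System type = 0 (no poles at s=0).
K_p = lim_{s→0} G(s) = 75·5·6 / (10·15·17) = 15/17.
e_ss = 3/(1 + K_p) = 3/(32/17) = 51/32.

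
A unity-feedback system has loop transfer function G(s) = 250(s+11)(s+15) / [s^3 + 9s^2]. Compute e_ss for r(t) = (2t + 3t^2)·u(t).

Lowest-order denominator term is 9s^2, so the open loop has 2 poles at the origin → type 2 system. Treating each term separately:
  • 2t: tracked with zero error.
  • 3t^2: e_ss = 6/K_a with K_a=13750/3 → 9/6875.
Total e_ss = 9/6875.

9/6875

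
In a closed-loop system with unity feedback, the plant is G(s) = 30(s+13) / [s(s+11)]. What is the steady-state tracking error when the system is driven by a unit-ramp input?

G(s) has one factor of s in the denominator, so the system is type 1.
K_v = lim_{s→0} s·G(s) = 30·13 / (11) = 390/11.
e_ss = 1/K_v = 1/(390/11) = 11/390.

11/390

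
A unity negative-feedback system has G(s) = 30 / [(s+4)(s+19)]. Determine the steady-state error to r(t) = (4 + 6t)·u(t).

infinity

The open loop has no poles at the origin → type 0 system. Treating each term separately:
  • 4: e_ss = 4/(1+K_p) with K_p=15/38 → 152/53.
  • 6t: a type-0 system cannot track it, e_ss → ∞.
The unbounded component dominates.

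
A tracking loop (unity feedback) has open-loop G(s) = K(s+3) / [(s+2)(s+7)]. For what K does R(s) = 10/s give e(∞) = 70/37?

G(s) has no factors of s in the denominator, so the system is type 0.
K_p = lim_{s→0} G(s) = K·3 / (2·7) = (3/14)·K.
e_ss = 10/(1 + K_p) = 70/37 ⇒ 1 + (3/14)·K = 37/7 ⇒ K = 20.

20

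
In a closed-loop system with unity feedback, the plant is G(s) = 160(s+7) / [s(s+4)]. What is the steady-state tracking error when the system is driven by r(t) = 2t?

1/140

One free integrator in G(s): this is a type 1 system.
K_v = lim_{s→0} s·G(s) = 160·7 / (4) = 280.
e_ss = 2/K_v = 2/280 = 1/140.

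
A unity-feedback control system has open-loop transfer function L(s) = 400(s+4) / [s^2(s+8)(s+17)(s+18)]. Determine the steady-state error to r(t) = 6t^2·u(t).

The open loop has two poles at the origin → type 2 system.
K_a = lim_{s→0} s^2·L(s) = 400·4 / (8·17·18) = 100/153.
r(t) = 6t^2 gives R(s) = 12/s^3.
e_ss = 12/K_a = 12/(100/153) = 18.36.

18.36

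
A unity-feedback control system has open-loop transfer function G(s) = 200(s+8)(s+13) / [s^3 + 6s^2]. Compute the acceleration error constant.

10400/3

Lowest-order denominator term is 6s^2, so the open loop has 2 poles at the origin → type 2 system.
K_a = lim_{s→0} s^2·G(s) = 200·8·13 / 6 = 10400/3.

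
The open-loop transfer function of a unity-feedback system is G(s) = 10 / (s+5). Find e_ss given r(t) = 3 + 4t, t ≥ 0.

The open loop has no poles at the origin → type 0 system. Taking each input component in turn:
  • 3: e_ss = 3/(1+K_p) with K_p=2 → 1.
  • 4t: a type-0 system cannot track it, e_ss → ∞.
The unbounded component dominates.

infinity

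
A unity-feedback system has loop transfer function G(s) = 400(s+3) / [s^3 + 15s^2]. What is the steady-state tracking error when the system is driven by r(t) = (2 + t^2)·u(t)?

Factoring s^2 from the denominator leaves a polynomial with constant term 15, so the system is type 2. By superposition:
  • 2: tracked with zero error.
  • t^2: e_ss = 2/K_a with K_a=80 → 0.025.
Total e_ss = 0.025.

0.025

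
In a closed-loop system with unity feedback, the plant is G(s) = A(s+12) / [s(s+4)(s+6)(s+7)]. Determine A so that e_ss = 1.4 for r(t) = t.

The open loop has one pole at the origin → type 1 system.
K_v = lim_{s→0} s·G(s) = A·12 / (4·6·7) = (1/14)·A.
e_ss = 1/K_v = 1.4 ⇒ K_v = 5/7 ⇒ A = (5/7)/(1/14) = 10.

10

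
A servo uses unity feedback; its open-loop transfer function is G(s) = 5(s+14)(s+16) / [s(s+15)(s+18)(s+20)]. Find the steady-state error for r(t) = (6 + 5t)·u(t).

675/28

One free integrator in G(s): this is a type 1 system. By superposition:
  • 6: tracked with zero error.
  • 5t: e_ss = 5/K_v with K_v=28/135 → 675/28.
Total e_ss = 675/28.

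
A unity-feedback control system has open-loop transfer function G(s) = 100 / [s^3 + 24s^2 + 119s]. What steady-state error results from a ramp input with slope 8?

Factoring s from the denominator leaves a polynomial with constant term 119, so the system is type 1.
K_v = lim_{s→0} s·G(s) = 100 / 119 = 100/119.
e_ss = 8/K_v = 8/(100/119) = 9.52.

9.52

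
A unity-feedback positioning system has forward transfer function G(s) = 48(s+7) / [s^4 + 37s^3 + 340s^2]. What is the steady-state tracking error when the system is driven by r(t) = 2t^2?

85/21

The denominator has no term below 340s^2 — 2 poles at s=0, type 2.
K_a = lim_{s→0} s^2·G(s) = 48·7 / 340 = 84/85.
r(t) = 2t^2 gives R(s) = 4/s^3.
e_ss = 4/K_a = 4/(84/85) = 85/21.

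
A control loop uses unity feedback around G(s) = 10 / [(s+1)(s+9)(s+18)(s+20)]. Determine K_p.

The open loop has no poles at the origin → type 0 system.
K_p = lim_{s→0} G(s) = 10 / (1·9·18·20) = 1/324.

1/324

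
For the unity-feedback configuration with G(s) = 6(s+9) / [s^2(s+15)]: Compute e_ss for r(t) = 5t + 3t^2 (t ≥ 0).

5/3

Two free integrators in G(s): this is a type 2 system. Treating each term separately:
  • 5t: tracked with zero error.
  • 3t^2: e_ss = 6/K_a with K_a=3.6 → 5/3.
Total e_ss = 5/3.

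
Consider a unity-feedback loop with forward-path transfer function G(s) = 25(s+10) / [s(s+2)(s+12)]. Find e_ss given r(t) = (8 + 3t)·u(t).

System type = 1 (one pole at s=0). Treating each term separately:
  • 8: tracked with zero error.
  • 3t: e_ss = 3/K_v with K_v=125/12 → 0.288.
Total e_ss = 0.288.

0.288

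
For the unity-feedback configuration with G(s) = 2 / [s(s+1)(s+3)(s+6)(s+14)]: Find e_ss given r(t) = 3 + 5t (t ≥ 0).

630

System type = 1 (one pole at s=0). Treating each term separately:
  • 3: tracked with zero error.
  • 5t: e_ss = 5/K_v with K_v=1/126 → 630.
Total e_ss = 630.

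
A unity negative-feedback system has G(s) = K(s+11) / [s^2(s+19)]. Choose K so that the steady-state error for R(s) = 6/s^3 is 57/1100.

200

Two free integrators in G(s): this is a type 2 system.
K_a = lim_{s→0} s^2·G(s) = K·11 / (19) = (11/19)·K.
e_ss = 6/K_a = 57/1100 ⇒ K_a = 2200/19 ⇒ K = (2200/19)/(11/19) = 200.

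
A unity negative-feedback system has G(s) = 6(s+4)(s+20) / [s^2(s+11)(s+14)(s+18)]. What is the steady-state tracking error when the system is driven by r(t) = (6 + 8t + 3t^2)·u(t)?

Two free integrators in G(s): this is a type 2 system. By superposition:
  • 6: tracked with zero error.
  • 8t: tracked with zero error.
  • 3t^2: e_ss = 6/K_a with K_a=40/231 → 34.65.
Total e_ss = 34.65.

34.65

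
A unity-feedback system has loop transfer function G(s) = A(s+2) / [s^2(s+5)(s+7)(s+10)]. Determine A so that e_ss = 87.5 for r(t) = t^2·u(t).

The open loop has two poles at the origin → type 2 system.
K_a = lim_{s→0} s^2·G(s) = A·2 / (5·7·10) = (1/175)·A.
e_ss = 2/K_a = 87.5 ⇒ K_a = 4/175 ⇒ A = (4/175)/(1/175) = 4.

4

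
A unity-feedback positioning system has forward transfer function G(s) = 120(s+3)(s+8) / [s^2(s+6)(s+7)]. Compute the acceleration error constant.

Two free integrators in G(s): this is a type 2 system.
K_a = lim_{s→0} s^2·G(s) = 120·3·8 / (6·7) = 480/7.

480/7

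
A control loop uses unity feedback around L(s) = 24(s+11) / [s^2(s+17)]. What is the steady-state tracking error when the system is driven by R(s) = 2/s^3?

System type = 2 (two poles at s=0).
K_a = lim_{s→0} s^2·L(s) = 24·11 / (17) = 264/17.
r(t) = t^2 gives R(s) = 2/s^3.
e_ss = 2/K_a = 2/(264/17) = 17/132.

17/132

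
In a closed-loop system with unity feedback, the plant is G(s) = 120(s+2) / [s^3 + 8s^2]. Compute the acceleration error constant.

30

Factoring s^2 from the denominator leaves a polynomial with constant term 8, so the system is type 2.
K_a = lim_{s→0} s^2·G(s) = 120·2 / 8 = 30.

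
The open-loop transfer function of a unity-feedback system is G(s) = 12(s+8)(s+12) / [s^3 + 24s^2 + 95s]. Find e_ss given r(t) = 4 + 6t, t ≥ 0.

Lowest-order denominator term is 95s, so the open loop has 1 pole at the origin → type 1 system. By superposition:
  • 4: tracked with zero error.
  • 6t: e_ss = 6/K_v with K_v=1152/95 → 95/192.
Total e_ss = 95/192.

95/192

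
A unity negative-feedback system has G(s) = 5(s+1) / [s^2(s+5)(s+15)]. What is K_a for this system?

1/15

G(s) has two factors of s in the denominator, so the system is type 2.
K_a = lim_{s→0} s^2·G(s) = 5·1 / (5·15) = 1/15.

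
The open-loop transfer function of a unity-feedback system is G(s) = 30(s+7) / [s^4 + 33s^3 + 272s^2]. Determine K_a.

Factoring s^2 from the denominator leaves a polynomial with constant term 272, so the system is type 2.
K_a = lim_{s→0} s^2·G(s) = 30·7 / 272 = 105/136.

105/136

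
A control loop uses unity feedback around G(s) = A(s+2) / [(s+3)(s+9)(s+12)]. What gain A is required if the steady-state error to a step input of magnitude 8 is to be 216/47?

G(s) has no factors of s in the denominator, so the system is type 0.
K_p = lim_{s→0} G(s) = A·2 / (3·9·12) = (1/162)·A.
e_ss = 8/(1 + K_p) = 216/47 ⇒ 1 + (1/162)·A = 47/27 ⇒ A = 120.

120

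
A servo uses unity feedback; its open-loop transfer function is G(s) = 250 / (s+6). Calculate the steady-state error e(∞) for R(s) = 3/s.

G(s) has no factors of s in the denominator, so the system is type 0.
K_p = lim_{s→0} G(s) = 250 / (6) = 125/3.
e_ss = 3/(1 + K_p) = 3/(128/3) = 9/128.

9/128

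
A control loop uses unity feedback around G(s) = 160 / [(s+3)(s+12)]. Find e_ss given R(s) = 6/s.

54/49

G(s) has no factors of s in the denominator, so the system is type 0.
K_p = lim_{s→0} G(s) = 160 / (3·12) = 40/9.
e_ss = 6/(1 + K_p) = 6/(49/9) = 54/49.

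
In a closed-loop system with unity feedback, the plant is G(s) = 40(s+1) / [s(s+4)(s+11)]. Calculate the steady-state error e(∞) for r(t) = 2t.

2.2

G(s) has one factor of s in the denominator, so the system is type 1.
K_v = lim_{s→0} s·G(s) = 40·1 / (4·11) = 10/11.
e_ss = 2/K_v = 2/(10/11) = 2.2.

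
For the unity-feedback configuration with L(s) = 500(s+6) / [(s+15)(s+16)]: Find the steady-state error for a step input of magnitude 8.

The open loop has no poles at the origin → type 0 system.
K_p = lim_{s→0} L(s) = 500·6 / (15·16) = 12.5.
e_ss = 8/(1 + K_p) = 8/13.5 = 16/27.

16/27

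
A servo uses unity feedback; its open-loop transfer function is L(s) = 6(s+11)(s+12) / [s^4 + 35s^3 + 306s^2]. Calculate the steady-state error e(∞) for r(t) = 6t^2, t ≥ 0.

The denominator has no term below 306s^2 — 2 poles at s=0, type 2.
K_a = lim_{s→0} s^2·L(s) = 6·11·12 / 306 = 44/17.
r(t) = 6t^2 gives R(s) = 12/s^3.
e_ss = 12/K_a = 12/(44/17) = 51/11.

51/11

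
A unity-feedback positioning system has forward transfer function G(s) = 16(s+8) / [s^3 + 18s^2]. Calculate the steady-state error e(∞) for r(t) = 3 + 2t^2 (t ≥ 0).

0.5625

Factoring s^2 from the denominator leaves a polynomial with constant term 18, so the system is type 2. By superposition:
  • 3: tracked with zero error.
  • 2t^2: e_ss = 4/K_a with K_a=64/9 → 0.5625.
Total e_ss = 0.5625.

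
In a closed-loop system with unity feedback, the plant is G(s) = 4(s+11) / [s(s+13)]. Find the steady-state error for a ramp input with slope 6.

39/22

G(s) has one factor of s in the denominator, so the system is type 1.
K_v = lim_{s→0} s·G(s) = 4·11 / (13) = 44/13.
e_ss = 6/K_v = 6/(44/13) = 39/22.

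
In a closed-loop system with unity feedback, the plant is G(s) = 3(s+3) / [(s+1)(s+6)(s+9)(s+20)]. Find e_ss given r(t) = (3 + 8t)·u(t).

infinity

G(s) has no factors of s in the denominator, so the system is type 0. Taking each input component in turn:
  • 3: e_ss = 3/(1+K_p) with K_p=1/120 → 360/121.
  • 8t: a type-0 system cannot track it, e_ss → ∞.
The unbounded component dominates.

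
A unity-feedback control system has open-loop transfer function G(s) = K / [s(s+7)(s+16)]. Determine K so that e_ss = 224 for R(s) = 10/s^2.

One free integrator in G(s): this is a type 1 system.
K_v = lim_{s→0} s·G(s) = K / (7·16) = (1/112)·K.
e_ss = 10/K_v = 224 ⇒ K_v = 5/112 ⇒ K = (5/112)/(1/112) = 5.

5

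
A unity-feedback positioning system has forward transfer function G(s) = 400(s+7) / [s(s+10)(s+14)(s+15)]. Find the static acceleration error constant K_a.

0

The open loop has one pole at the origin → type 1 system.
K_a = lim_{s→0} s^2·G(s) = 0 (the extra factor of s kills the finite limit).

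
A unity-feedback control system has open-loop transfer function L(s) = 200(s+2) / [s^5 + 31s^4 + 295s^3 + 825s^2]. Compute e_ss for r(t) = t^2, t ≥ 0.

Factoring s^2 from the denominator leaves a polynomial with constant term 825, so the system is type 2.
K_a = lim_{s→0} s^2·L(s) = 200·2 / 825 = 16/33.
r(t) = t^2 gives R(s) = 2/s^3.
e_ss = 2/K_a = 2/(16/33) = 4.125.

4.125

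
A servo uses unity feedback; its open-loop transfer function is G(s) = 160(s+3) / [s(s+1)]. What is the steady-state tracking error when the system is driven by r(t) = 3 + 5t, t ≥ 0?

System type = 1 (one pole at s=0). Taking each input component in turn:
  • 3: tracked with zero error.
  • 5t: e_ss = 5/K_v with K_v=480 → 1/96.
Total e_ss = 1/96.

1/96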